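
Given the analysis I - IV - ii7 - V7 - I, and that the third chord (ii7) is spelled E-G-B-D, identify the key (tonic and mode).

D major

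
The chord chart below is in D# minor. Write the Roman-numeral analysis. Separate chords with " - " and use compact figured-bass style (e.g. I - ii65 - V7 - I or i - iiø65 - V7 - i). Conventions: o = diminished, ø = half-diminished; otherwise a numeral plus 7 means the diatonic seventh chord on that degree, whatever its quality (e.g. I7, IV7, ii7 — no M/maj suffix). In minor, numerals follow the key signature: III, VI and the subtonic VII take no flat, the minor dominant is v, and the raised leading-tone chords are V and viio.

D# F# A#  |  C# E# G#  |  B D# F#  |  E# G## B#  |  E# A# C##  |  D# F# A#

D#-F#-A# has root D#, degree 1 in D# minor, so i.
C#-E#-G# has root C#, degree 7 in D# minor, so VII.
B-D#-F#: major triad on B = scale degree 6 → VI.
E#-G##-B#: a major triad on E#, the applied dominant of V → V/V.
E#-A#-C##: root A# is the dominant; major triad there is V64.
D#-F#-A#: root D# is the tonic; minor triad there is i.

i - VII - VI - V/V - V64 - i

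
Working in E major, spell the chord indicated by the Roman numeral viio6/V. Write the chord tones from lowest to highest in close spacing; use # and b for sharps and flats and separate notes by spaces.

C# E A#

viio6/V is a secondary leading-tone chord. The target V is B in E major; the applied chord is rooted a semitone below, on A#.
Building a diminished triad on A# gives A#-C#-E.
With the 6 figure the chord is in first inversion; from the bass C# upward in close position it reads C#-E-A#.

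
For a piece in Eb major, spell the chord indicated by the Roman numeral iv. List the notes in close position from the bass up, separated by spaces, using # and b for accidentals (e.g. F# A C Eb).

Ab Cb Eb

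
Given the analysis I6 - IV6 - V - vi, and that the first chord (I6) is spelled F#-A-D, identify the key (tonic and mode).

D major

I6 is given as F#-A-D — a major triad with root D.
If D is scale degree 1 and the mode makes that degree carry a major triad, the tonic is D and the mode is major.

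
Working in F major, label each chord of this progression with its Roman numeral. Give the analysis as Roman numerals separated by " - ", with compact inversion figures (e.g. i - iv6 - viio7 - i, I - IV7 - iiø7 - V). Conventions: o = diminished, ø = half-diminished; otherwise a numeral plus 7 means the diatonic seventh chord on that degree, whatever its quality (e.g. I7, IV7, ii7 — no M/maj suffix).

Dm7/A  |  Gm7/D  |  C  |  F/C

vi43 - ii43 - V - I64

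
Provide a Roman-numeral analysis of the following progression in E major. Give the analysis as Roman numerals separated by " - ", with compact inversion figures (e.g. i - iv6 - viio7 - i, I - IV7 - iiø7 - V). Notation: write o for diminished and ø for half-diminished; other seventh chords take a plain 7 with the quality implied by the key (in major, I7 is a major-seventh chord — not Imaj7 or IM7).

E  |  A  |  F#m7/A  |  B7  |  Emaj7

E: major triad on E = scale degree 1 → I.
A: root A is the subdominant; major triad there is IV.
F#m7/A: root F# is the supertonic; minor seventh chord there is ii65.
B7: dominant seventh chord on B = scale degree 5 → V7.
Emaj7: major seventh chord on E = scale degree 1 → I7.

I - IV - ii65 - V7 - I7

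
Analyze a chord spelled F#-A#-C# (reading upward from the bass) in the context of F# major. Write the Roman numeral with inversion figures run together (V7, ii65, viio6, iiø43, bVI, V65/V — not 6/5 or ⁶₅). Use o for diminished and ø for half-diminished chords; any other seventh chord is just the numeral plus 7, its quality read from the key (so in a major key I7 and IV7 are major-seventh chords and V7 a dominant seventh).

I

Stacked in thirds the chord is F#-A#-C#: a major triad on F#.
F# is scale degree 1 in F# major, and a major triad on that degree is written I.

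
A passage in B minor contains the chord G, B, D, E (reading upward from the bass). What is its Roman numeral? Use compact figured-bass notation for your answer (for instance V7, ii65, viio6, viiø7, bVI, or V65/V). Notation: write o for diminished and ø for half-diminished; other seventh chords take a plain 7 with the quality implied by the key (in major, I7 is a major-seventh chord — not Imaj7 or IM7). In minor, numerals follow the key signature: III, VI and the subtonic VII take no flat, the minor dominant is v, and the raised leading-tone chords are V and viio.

The pitches E-G-B-D form a minor seventh chord rooted on E.
E is scale degree 4 in B minor, and a minor seventh chord on that degree is written iv7.
With G in the bass the chord is in first inversion, so the figured bass is 65.

iv65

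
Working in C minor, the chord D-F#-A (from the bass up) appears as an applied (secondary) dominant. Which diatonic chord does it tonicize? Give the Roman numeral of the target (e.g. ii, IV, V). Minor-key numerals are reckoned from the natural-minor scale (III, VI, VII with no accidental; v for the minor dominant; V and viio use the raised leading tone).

V

The chord is a major triad on D.
A dominant resolves down a perfect fifth: D → G. In C minor, G is scale degree 5, i.e. V.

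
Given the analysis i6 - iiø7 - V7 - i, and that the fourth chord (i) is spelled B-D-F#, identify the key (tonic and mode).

The anchor chord is a minor triad on B, labeled i.
If B is scale degree 1 and the mode makes that degree carry a minor triad, the tonic is B and the mode is minor.

B minor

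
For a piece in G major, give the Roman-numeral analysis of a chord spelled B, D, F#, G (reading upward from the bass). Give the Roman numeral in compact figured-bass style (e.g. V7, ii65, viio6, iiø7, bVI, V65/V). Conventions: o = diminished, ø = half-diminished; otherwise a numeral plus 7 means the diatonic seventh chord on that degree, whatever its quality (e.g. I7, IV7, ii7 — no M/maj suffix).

Stacked in thirds the chord is G-B-D-F#: a major seventh chord on G.
In G major, G is the tonic; the diatonic major seventh chord there is I7.
With B in the bass the chord is in first inversion, so the figured bass is 65.

I65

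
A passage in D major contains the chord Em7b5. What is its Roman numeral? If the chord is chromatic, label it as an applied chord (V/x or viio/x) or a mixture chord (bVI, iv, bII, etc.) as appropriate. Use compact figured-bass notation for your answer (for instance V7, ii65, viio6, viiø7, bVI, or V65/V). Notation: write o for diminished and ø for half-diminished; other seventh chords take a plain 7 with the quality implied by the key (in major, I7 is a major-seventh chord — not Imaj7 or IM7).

Stacked in thirds the chord is E-G-Bb-D: a half-diminished seventh chord on E.
E is the second degree of D major. This is the half-diminished supertonic seventh, borrowed from the parallel minor.

iiø7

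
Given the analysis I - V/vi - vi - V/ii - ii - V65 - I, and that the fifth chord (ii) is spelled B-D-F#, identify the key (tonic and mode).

ii is given as B-D-F# — a minor triad with root B.
If B is scale degree 2 and the mode makes that degree carry a minor triad, the tonic is A and the mode is major.

A major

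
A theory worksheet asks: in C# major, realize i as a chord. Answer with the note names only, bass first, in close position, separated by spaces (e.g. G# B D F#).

i is the minor tonic, borrowed from the parallel minor. In C# major that root is C#.
So the chord is C#-E-G#.

C# E G#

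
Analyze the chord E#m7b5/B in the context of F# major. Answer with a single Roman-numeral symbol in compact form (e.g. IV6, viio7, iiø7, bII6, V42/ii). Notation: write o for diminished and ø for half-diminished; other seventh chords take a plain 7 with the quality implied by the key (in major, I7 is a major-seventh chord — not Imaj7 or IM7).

The pitches E#-G#-B-D# form a half-diminished seventh chord rooted on E#.
In F# major, E# is the leading tone; the diatonic half-diminished seventh chord there is viiø7.
With B in the bass the chord is in second inversion, so the figured bass is 43.

viiø43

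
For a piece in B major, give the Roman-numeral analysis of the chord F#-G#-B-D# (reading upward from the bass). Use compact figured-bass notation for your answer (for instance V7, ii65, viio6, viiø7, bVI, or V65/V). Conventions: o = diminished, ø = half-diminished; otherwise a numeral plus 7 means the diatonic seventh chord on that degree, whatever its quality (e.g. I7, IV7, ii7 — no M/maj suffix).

Stacked in thirds the chord is G#-B-D#-F#: a minor seventh chord on G#.
In B major, G# is the submediant; the diatonic minor seventh chord there is vi7.
With F# in the bass the chord is in third inversion, so the figured bass is 42.

vi42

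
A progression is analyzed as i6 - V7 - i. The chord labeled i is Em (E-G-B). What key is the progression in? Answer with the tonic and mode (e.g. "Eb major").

i is given as E-G-B — a minor triad with root E.
If E is scale degree 1 and the mode makes that degree carry a minor triad, the tonic is E and the mode is minor.

E minor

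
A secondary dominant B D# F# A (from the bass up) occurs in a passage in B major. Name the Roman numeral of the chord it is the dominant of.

The chord is a dominant seventh chord on B.
A dominant resolves down a perfect fifth: B → E. In B major, E is scale degree 4, i.e. IV.

IV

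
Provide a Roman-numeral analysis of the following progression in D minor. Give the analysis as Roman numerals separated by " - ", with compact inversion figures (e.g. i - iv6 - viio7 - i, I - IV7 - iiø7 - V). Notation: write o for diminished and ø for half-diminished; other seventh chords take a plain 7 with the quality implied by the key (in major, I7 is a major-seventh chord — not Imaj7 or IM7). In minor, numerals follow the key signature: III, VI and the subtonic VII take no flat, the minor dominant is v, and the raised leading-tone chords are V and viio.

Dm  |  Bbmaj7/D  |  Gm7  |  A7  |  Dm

Dm has root D, degree 1 in D minor, so i.
Bbmaj7/D has root Bb, degree 6 in D minor, so VI65.
Gm7: root G is the subdominant; minor seventh chord there is iv7.
A7 has root A, degree 5 in D minor, so V7.
Dm: root D is the tonic; minor triad there is i.

i - VI65 - iv7 - V7 - i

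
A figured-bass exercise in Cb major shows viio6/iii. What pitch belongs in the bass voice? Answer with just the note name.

F

The applied chord viio6/iii is rooted on D: D-F-Ab.
The figure 6 means first inversion — the third is in the bass.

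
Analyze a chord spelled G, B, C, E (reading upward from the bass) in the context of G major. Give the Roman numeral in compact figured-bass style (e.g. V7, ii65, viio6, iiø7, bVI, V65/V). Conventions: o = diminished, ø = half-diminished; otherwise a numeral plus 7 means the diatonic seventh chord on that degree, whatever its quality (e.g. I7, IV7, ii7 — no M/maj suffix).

IV43

The pitches C-E-G-B form a major seventh chord rooted on C.
C is scale degree 4 in G major, and a major seventh chord on that degree is written IV7.
With G in the bass the chord is in second inversion, so the figured bass is 43.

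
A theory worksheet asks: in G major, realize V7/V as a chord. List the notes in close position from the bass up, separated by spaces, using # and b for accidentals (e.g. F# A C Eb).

A C# E G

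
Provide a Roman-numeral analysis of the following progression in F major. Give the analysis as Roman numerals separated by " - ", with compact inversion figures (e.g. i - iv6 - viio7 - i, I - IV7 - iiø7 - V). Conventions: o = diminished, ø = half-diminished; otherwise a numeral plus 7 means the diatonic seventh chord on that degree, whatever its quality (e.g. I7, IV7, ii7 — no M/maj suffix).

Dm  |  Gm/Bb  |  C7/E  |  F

vi - ii6 - V65 - I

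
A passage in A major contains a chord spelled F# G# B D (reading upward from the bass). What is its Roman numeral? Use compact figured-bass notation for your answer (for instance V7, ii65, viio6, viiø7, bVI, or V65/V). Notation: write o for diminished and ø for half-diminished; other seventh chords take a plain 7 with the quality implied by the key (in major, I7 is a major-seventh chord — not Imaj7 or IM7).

viiø42

The pitches G#-B-D-F# form a half-diminished seventh chord rooted on G#.
G# is scale degree 7 in A major, and a half-diminished seventh chord on that degree is written viiø7.
With F# in the bass the chord is in third inversion, so the figured bass is 42.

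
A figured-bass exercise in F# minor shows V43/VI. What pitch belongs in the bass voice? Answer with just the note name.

E

The applied chord V43/VI is rooted on A: A-C#-E-G.
The figure 43 means second inversion — the fifth is in the bass.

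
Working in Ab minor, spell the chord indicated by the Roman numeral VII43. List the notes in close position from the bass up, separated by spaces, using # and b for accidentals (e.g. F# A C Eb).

Db Fb Gb Bb

The numeral's case and figure indicate a dominant seventh chord. In Ab minor its root, the seventh degree, is Gb.
That chord is spelled Gb-Bb-Db-Fb.
The figured bass 43 indicates second inversion, placing the fifth (Db) in the bass: Db-Fb-Gb-Bb.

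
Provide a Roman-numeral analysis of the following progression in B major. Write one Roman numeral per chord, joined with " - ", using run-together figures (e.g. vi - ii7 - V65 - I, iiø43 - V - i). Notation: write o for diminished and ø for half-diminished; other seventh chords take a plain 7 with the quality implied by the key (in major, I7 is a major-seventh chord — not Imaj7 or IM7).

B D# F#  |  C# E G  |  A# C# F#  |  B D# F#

I - iio - V6 - I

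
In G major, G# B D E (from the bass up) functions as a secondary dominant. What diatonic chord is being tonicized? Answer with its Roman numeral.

The chord is a dominant seventh chord on E.
A dominant resolves down a perfect fifth: E → A. In G major, A is scale degree 2, i.e. ii.

ii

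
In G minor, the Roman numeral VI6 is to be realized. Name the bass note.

VI in G minor has root Eb; the chord is Eb-G-Bb.
The figure 6 means first inversion — the third is in the bass.

G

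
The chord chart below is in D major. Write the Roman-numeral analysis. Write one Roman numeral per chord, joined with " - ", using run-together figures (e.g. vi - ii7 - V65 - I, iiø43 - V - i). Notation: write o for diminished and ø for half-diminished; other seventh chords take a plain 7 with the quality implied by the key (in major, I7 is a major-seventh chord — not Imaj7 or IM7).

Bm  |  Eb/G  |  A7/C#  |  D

vi - bII6 - V65 - I

Bm: minor triad on B = scale degree 6 → vi.
Eb/G is non-diatonic — a major triad on the lowered supertonic (Eb): the Neapolitan sixth, bII6 (third, G, in the bass — hence the 6).
A7/C# has root A, degree 5 in D major, so V65.
D: major triad on D = scale degree 1 → I.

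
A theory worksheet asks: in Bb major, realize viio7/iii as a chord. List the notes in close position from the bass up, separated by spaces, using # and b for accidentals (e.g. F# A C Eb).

viio7/iii is a secondary leading-tone chord. The target iii is D in Bb major; the applied chord is rooted a semitone below, on C#.
Building a fully diminished seventh chord on C# gives C#-E-G-Bb.

C# E G Bb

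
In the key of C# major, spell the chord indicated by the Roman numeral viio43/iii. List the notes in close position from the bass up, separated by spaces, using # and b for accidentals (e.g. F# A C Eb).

A# C# D## F##

The slash marks an applied leading-tone chord: viio of iii. In C# major, iii is E#, so the leading tone to it is D##, a half step below.
Building a fully diminished seventh chord on D## gives D##-F##-A#-C#.
The figured bass 43 indicates second inversion, placing the fifth (A#) in the bass: A#-C#-D##-F##.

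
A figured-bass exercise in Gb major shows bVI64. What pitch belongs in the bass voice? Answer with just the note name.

Bbb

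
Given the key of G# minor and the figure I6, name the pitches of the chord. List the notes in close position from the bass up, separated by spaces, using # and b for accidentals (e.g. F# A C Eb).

B# D# G#

I6 is the major tonic (Picardy third), borrowed from the parallel major. In G# minor that root is G#.
So the chord is G#-B#-D#.
With the 6 figure the chord is in first inversion; from the bass B# upward in close position it reads B#-D#-G#.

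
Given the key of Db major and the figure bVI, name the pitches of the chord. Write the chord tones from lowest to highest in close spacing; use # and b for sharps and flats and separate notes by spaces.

Bbb Db Fb

Scale degree 6 in Db major is Bb; lowering it a half step gives Bbb. bVI is a major triad on the lowered sixth degree, borrowed from the parallel minor.
So the chord is Bbb-Db-Fb.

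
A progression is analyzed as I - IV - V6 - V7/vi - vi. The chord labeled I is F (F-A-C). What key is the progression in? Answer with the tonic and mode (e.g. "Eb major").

F major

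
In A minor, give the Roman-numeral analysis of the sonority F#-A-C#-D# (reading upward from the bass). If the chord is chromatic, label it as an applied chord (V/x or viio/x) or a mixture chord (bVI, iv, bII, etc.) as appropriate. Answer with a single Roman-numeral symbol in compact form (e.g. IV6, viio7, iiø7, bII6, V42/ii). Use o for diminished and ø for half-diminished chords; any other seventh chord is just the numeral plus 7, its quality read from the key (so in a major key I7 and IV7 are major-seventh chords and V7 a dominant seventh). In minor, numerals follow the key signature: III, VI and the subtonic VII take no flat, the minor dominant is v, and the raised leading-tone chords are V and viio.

viiø65/V

The pitches D#-F#-A-C# form a half-diminished seventh chord rooted on D#.
D# sits a half step below E (V in A minor); a diminished chord there is the applied leading-tone chord of V.
With F# in the bass the chord is in first inversion, so the figured bass is 65.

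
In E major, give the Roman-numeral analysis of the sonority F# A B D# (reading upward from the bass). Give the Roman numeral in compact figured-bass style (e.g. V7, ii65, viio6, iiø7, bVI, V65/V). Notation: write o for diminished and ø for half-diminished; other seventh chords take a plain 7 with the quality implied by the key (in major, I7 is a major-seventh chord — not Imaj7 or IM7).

V43

The pitches B-D#-F#-A form a dominant seventh chord rooted on B.
In E major, B is the dominant; the diatonic dominant seventh chord there is V7.
With F# in the bass the chord is in second inversion, so the figured bass is 43.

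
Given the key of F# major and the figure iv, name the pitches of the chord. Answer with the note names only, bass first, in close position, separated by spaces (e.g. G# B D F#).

Scale degree 4 in F# major is B; here the chord built on it is altered to a minor triad. iv is the minor subdominant, borrowed from the parallel minor.
So the chord is B-D-F#, a minor triad.

B D F#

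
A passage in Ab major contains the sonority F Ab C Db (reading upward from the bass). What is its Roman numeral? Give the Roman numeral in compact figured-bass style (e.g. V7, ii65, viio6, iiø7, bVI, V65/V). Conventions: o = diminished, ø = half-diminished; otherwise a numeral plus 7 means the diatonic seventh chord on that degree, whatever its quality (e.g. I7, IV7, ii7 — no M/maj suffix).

Stacked in thirds the chord is Db-F-Ab-C: a major seventh chord on Db.
In Ab major, Db is the subdominant; the diatonic major seventh chord there is IV7.
With F in the bass the chord is in first inversion, so the figured bass is 65.

IV65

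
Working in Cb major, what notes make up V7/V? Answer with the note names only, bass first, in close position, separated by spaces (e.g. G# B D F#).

The slash means an applied dominant: we want the dominant of V. In Cb major, V is Gb major, and its dominant is built on Db.
Building a dominant seventh chord on Db gives Db-F-Ab-Cb.

Db F Ab Cb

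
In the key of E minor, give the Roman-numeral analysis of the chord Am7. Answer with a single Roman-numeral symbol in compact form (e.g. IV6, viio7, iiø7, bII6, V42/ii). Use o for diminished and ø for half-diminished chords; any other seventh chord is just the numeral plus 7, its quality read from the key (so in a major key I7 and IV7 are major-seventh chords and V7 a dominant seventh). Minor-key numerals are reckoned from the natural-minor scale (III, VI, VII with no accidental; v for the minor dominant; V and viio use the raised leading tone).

Stacked in thirds the chord is A-C-E-G: a minor seventh chord on A.
A is scale degree 4 in E minor, and a minor seventh chord on that degree is written iv7.

iv7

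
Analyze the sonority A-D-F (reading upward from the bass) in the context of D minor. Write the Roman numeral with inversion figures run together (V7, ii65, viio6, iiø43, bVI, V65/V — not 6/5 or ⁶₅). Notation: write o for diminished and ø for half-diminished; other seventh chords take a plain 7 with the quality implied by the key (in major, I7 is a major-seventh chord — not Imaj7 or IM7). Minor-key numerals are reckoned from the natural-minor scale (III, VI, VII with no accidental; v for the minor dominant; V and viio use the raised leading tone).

i64

Stacked in thirds the chord is D-F-A: a minor triad on D.
In D minor, D is the tonic; the diatonic minor triad there is i.
With A in the bass the chord is in second inversion, so the figured bass is 64.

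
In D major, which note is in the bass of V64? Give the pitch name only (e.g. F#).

E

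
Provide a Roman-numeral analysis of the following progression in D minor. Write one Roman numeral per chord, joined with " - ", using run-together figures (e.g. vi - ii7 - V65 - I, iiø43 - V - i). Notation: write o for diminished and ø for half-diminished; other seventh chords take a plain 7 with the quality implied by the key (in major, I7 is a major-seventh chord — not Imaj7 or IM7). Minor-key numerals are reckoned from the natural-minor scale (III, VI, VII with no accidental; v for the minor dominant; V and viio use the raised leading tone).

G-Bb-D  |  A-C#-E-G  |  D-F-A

iv - V7 - i

G-Bb-D: root G is the subdominant; minor triad there is iv.
A-C#-E-G has root A, degree 5 in D minor, so V7.
D-F-A: minor triad on D = scale degree 1 → i.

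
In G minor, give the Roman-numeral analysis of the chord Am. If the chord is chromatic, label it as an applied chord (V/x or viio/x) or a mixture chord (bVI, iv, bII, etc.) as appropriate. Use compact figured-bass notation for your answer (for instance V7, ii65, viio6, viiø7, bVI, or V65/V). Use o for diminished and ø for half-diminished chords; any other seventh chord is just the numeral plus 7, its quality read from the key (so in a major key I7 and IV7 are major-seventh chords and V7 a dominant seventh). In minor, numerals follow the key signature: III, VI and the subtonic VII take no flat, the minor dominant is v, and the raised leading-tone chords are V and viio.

Stacked in thirds the chord is A-C-E: a minor triad on A.
A is the second degree of G minor. This is the minor supertonic, borrowed from the parallel major (the Dorian ii).

ii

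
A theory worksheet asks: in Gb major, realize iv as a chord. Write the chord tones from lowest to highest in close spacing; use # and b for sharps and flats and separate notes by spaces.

Cb Ebb Gb

Scale degree 4 in Gb major is Cb; here the chord built on it is altered to a minor triad. iv is the minor subdominant, borrowed from the parallel minor.
So the chord is Cb-Ebb-Gb, a minor triad.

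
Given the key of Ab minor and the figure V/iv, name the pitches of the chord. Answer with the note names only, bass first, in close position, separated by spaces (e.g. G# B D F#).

Ab C Eb

V/iv is a secondary dominant — the dominant triad of iv. iv in Ab minor is Db, so the applied chord's root is Ab, a perfect fifth above.
Building a major triad on Ab gives Ab-C-Eb.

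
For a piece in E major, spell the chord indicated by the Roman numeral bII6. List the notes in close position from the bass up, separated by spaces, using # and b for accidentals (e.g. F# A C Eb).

Scale degree 2 in E major is F#; lowering it a half step gives F. bII6 is the Neapolitan sixth — a major triad on the lowered second degree, here in its customary first inversion.
So the chord is F-A-C.
With the 6 figure the chord is in first inversion; from the bass A upward in close position it reads A-C-F.

A C F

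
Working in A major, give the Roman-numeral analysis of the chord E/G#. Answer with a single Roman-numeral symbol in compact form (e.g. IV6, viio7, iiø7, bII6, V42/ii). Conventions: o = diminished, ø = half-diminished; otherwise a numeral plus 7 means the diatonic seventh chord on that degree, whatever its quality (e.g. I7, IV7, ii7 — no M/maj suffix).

The pitches E-G#-B form a major triad rooted on E.
In A major, E is the dominant; the diatonic major triad there is V.
With G# in the bass the chord is in first inversion, so the figured bass is 6.

V6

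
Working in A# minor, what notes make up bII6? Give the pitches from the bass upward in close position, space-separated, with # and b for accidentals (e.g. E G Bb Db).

bII6 is the Neapolitan sixth — a major triad on the lowered second degree, here in its customary first inversion. In A# minor that root is B.
So the chord is B-D#-F#.
The figured bass 6 indicates first inversion, placing the third (D#) in the bass: D#-F#-B.

D# F# B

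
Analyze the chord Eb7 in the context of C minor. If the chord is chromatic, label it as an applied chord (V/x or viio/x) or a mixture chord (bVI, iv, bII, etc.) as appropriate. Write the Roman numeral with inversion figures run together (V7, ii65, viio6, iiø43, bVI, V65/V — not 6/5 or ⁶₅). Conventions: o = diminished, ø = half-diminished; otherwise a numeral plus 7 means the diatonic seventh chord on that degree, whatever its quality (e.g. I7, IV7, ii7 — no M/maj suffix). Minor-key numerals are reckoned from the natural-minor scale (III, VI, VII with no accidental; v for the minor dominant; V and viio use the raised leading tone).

Stacked in thirds the chord is Eb-G-Bb-Db: a dominant seventh chord on Eb.
Eb is not a diatonic chord root with this quality in C minor, but it lies a perfect fifth above Ab (VI), so the chord functions as an applied dominant of VI.

V7/VI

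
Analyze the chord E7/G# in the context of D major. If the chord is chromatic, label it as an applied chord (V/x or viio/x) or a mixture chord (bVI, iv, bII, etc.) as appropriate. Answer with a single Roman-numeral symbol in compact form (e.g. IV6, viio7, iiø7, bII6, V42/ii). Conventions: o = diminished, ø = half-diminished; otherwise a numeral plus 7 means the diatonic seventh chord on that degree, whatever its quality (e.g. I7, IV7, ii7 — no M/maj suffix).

V65/V

The pitches E-G#-B-D form a dominant seventh chord rooted on E.
E is not a diatonic chord root with this quality in D major, but it lies a perfect fifth above A (V), so the chord functions as an applied dominant of V.
With G# in the bass the chord is in first inversion, so the figured bass is 65.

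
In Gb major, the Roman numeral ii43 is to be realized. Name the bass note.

Eb

ii in Gb major has root Ab; the chord is Ab-Cb-Eb-Gb.
The figure 43 means second inversion — the fifth is in the bass.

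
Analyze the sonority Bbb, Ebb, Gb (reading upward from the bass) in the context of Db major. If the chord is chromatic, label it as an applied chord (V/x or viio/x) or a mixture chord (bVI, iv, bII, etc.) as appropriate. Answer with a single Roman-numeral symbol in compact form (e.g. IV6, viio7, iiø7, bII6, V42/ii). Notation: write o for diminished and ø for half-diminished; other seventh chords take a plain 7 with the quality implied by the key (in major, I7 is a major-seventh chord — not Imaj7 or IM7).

The pitches Ebb-Gb-Bbb form a major triad rooted on Ebb.
Ebb is the lowered second degree of Db major (diatonic 2 would be Eb). This is the Neapolitan chord — a major triad on the lowered second degree.
With Bbb in the bass the chord is in second inversion, so the figured bass is 64.

bII64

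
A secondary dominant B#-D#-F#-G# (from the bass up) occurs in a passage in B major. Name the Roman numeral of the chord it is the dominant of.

ii

The chord is a dominant seventh chord on G#.
A dominant resolves down a perfect fifth: G# → C#. In B major, C# is scale degree 2, i.e. ii.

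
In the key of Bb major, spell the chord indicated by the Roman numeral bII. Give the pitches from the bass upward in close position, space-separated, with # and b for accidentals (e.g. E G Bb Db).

Scale degree 2 in Bb major is C; lowering it a half step gives Cb. bII is the Neapolitan chord — a major triad on the lowered second degree.
So the chord is Cb-Eb-Gb, a major triad.

Cb Eb Gb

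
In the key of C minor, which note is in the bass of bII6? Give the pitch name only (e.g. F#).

F

bII in C minor has root Db; the chord is Db-F-Ab.
The figure 6 means first inversion — the third is in the bass.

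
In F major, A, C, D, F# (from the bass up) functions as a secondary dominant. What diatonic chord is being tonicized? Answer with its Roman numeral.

The chord is a dominant seventh chord on D.
A dominant resolves down a perfect fifth: D → G. In F major, G is scale degree 2, i.e. ii.

ii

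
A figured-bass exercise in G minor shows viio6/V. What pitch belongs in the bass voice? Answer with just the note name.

E

The applied chord viio6/V is rooted on C#: C#-E-G.
The figure 6 means first inversion — the third is in the bass.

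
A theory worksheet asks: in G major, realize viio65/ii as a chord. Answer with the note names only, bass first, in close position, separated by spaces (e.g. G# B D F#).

viio65/ii is a secondary leading-tone chord. The target ii is A in G major; the applied chord is rooted a semitone below, on G#.
Building a fully diminished seventh chord on G# gives G#-B-D-F.
The figured bass 65 indicates first inversion, placing the third (B) in the bass: B-D-F-G#.

B D F G#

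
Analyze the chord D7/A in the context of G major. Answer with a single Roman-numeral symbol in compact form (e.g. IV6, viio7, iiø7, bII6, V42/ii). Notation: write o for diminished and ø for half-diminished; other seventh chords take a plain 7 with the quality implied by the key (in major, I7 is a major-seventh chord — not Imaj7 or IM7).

The pitches D-F#-A-C form a dominant seventh chord rooted on D.
In G major, D is the dominant; the diatonic dominant seventh chord there is V7.
With A in the bass the chord is in second inversion, so the figured bass is 43.

V43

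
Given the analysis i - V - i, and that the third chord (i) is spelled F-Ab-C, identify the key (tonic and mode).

i is given as F-Ab-C — a minor triad with root F.
If F is scale degree 1 and the mode makes that degree carry a minor triad, the tonic is F and the mode is minor.

F minor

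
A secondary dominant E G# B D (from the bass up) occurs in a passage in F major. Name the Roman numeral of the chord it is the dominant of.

iii

The chord is a dominant seventh chord on E.
A dominant resolves down a perfect fifth: E → A. In F major, A is scale degree 3, i.e. iii.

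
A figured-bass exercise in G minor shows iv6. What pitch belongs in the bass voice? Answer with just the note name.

Eb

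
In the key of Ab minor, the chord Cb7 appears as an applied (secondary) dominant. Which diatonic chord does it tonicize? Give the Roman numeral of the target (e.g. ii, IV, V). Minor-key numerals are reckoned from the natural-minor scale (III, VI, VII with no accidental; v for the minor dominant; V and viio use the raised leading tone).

The chord is a dominant seventh chord on Cb.
A dominant resolves down a perfect fifth: Cb → Fb. In Ab minor, Fb is scale degree 6, i.e. VI.

VI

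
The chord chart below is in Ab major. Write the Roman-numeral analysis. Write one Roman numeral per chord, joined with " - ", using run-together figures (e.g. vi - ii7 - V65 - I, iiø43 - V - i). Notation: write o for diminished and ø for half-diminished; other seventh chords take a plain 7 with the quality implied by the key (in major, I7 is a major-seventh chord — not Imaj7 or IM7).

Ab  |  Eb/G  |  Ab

I - V6 - I

Ab has root Ab, degree 1 in Ab major, so I.
Eb/G has root Eb, degree 5 in Ab major, so V6.
Ab: root Ab is the tonic; major triad there is I.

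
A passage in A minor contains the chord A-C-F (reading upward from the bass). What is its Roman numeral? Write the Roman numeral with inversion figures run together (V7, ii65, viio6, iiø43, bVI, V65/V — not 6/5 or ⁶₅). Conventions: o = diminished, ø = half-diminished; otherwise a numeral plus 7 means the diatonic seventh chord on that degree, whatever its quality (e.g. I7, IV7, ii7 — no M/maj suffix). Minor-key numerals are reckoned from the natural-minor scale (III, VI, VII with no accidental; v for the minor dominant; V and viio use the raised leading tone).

The pitches F-A-C form a major triad rooted on F.
F is scale degree 6 in A minor, and a major triad on that degree is written VI.
With A in the bass the chord is in first inversion, so the figured bass is 6.

VI6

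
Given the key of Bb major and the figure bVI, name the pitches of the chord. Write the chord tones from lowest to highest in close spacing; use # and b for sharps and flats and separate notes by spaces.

Gb Bb Db

Scale degree 6 in Bb major is G; lowering it a half step gives Gb. bVI is a major triad on the lowered sixth degree, borrowed from the parallel minor.
So the chord is Gb-Bb-Db.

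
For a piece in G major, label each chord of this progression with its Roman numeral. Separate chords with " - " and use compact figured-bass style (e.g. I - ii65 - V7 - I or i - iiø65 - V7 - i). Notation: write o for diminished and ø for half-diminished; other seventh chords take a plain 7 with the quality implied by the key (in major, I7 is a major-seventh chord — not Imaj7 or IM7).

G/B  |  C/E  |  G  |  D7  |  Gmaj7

G/B: major triad on G = scale degree 1 → I6.
C/E: root C is the subdominant; major triad there is IV6.
G has root G, degree 1 in G major, so I.
D7 has root D, degree 5 in G major, so V7.
Gmaj7: root G is the tonic; major seventh chord there is I7.

I6 - IV6 - I - V7 - I7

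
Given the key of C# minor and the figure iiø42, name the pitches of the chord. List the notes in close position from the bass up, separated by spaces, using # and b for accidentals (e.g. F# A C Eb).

C# D# F# A

In C# minor, the second degree is D#, and the diatonic chord built there is a half-diminished seventh chord.
Stacking thirds from D# gives D#-F#-A-C#.
With the 42 figure the chord is in third inversion; from the bass C# upward in close position it reads C#-D#-F#-A.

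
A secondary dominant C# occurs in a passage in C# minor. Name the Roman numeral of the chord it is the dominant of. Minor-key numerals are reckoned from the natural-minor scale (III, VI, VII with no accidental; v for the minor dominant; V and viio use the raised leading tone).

The chord is a major triad on C#.
A dominant resolves down a perfect fifth: C# → F#. In C# minor, F# is scale degree 4, i.e. iv.

iv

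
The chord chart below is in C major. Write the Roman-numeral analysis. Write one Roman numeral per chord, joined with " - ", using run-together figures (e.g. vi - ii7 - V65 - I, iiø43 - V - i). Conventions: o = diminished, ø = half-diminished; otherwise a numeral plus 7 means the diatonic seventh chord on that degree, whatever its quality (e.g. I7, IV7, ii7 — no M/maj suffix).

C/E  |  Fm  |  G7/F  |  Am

I6 - iv - V42 - vi

C/E: major triad on C = scale degree 1 → I6.
Fm: F with this quality isn't in the key; it's iv, borrowed from the parallel minor.
G7/F: dominant seventh chord on G = scale degree 5 → V42.
Am: minor triad on A = scale degree 6 → vi.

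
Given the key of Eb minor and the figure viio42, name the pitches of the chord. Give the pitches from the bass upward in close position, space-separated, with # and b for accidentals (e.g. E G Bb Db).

Cb D F Ab

In Eb minor, the leading-tone chord is built on the raised seventh degree, D.
Stacking thirds from D gives D-F-Ab-Cb.
The figured bass 42 indicates third inversion, placing the seventh (Cb) in the bass: Cb-D-F-Ab.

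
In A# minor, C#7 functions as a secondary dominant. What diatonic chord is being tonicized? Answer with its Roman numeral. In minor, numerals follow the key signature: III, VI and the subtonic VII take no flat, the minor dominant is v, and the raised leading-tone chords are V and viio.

VI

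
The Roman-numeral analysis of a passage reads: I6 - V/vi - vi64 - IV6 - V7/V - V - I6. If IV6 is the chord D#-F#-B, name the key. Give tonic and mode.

F# major

The anchor chord is a major triad on B, labeled IV6.
If B is scale degree 4 and the mode makes that degree carry a major triad, the tonic is F# and the mode is major.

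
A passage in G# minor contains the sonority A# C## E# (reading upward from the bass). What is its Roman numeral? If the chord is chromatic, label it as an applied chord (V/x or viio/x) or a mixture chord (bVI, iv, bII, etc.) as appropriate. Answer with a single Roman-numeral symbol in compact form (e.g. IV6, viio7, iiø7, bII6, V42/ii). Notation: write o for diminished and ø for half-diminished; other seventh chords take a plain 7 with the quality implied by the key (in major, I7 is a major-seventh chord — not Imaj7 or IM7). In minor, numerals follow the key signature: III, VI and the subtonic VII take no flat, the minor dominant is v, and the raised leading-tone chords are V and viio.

The pitches A#-C##-E# form a major triad rooted on A#.
A# is not a diatonic chord root with this quality in G# minor, but it lies a perfect fifth above D# (V), so the chord functions as an applied dominant of V.

V/V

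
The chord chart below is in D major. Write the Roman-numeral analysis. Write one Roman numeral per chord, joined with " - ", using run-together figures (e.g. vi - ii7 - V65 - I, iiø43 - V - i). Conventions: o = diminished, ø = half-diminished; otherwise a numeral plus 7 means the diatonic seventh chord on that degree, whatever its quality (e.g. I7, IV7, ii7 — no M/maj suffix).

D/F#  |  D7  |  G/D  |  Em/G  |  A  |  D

D/F#: root D is the tonic; major triad there is I6.
D7: chromatic; D is V of IV, so V7/IV.
G/D: major triad on G = scale degree 4 → IV64.
Em/G: minor triad on E = scale degree 2 → ii6.
A: major triad on A = scale degree 5 → V.
D has root D, degree 1 in D major, so I.

I6 - V7/IV - IV64 - ii6 - V - I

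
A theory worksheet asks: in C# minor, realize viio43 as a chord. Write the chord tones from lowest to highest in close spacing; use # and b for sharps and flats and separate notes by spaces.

F# A B# D#

In C# minor, the leading-tone chord is built on the raised seventh degree, B#.
That chord is spelled B#-D#-F#-A.
The figured bass 43 indicates second inversion, placing the fifth (F#) in the bass: F#-A-B#-D#.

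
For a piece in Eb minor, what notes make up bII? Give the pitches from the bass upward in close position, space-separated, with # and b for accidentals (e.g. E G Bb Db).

bII is the Neapolitan chord — a major triad on the lowered second degree. In Eb minor that root is Fb.
So the chord is Fb-Ab-Cb.

Fb Ab Cb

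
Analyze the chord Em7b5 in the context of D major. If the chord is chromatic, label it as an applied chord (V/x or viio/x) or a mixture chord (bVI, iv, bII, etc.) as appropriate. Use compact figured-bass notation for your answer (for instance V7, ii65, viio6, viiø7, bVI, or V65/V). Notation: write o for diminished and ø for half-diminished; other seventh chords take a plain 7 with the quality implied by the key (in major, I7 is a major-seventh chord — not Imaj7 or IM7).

The pitches E-G-Bb-D form a half-diminished seventh chord rooted on E.
E is the second degree of D major. This is the half-diminished supertonic seventh, borrowed from the parallel minor.

iiø7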